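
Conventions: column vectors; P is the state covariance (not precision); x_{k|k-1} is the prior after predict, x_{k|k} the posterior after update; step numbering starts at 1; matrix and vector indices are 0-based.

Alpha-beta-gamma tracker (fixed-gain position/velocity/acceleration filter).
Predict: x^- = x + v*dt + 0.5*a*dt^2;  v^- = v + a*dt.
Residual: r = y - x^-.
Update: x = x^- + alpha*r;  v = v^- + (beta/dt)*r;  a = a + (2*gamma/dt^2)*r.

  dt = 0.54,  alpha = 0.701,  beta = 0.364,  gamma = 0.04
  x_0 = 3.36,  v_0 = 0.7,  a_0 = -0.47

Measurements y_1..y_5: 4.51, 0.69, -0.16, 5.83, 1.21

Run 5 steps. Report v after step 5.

step 1: x_pred=3.6695  r=0.8405  x^+=4.2587  v^+=1.0128  a^+=-0.2394
step 2: x_pred=4.7707  r=-4.0807  x^+=1.9101  v^+=-1.8672  a^+=-1.3589
step 3: x_pred=0.7037  r=-0.8637  x^+=0.0983  v^+=-3.1832  a^+=-1.5959
step 4: x_pred=-1.8534  r=7.6834  x^+=3.5327  v^+=1.1342  a^+=0.5120
step 5: x_pred=4.2198  r=-3.0098  x^+=2.1099  v^+=-0.6182  a^+=-0.3137

v_post = -0.6182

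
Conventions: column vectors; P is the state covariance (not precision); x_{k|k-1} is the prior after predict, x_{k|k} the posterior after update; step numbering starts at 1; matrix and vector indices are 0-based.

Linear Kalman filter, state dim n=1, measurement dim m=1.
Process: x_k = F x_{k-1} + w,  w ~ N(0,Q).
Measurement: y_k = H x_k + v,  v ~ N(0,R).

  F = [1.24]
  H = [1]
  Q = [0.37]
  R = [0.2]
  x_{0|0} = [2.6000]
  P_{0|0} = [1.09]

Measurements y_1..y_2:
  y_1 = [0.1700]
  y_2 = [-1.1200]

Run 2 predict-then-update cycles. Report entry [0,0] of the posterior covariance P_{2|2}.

step 1: x^-=[3.2240]  P^-=[2.0460]  S=[2.2460]  K=[0.9110]  nu=[-3.0540]  x^+=[0.4420]  P^+=[0.1822]
step 2: x^-=[0.5480]  P^-=[0.6501]  S=[0.8501]  K=[0.7647]  nu=[-1.6680]  x^+=[-0.7276]  P^+=[0.1529]

P_post[0,0] = 0.1529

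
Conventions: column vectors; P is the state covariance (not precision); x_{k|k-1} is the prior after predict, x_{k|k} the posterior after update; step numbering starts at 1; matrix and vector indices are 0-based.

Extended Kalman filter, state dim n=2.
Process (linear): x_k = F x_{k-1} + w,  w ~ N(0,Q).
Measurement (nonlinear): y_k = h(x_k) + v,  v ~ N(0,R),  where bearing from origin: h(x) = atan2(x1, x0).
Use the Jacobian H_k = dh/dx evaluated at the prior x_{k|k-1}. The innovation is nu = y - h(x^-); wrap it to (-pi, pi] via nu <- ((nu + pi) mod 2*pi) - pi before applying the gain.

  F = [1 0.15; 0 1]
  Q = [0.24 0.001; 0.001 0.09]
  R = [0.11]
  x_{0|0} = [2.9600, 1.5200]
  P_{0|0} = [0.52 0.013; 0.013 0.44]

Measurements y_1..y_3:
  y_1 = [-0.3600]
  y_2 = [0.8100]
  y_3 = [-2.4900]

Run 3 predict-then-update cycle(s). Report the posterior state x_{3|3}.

step 1: x^-=[3.1880, 1.5200]  P^-=[0.7738 0.0800; 0.0800 0.5300]  H_jac=[-0.1219 0.2556]  S=[0.1511]  K=[-0.4886; 0.8318]  nu=[-0.8049]  x^+=[3.5813, 0.8505]  P^+=[0.7377 0.1414; 0.1414 0.4254]
step 2: x^-=[3.7089, 0.8505]  P^-=[1.0297 0.2062; 0.2062 0.5154]  H_jac=[-0.0587 0.2562]  S=[0.1412]  K=[-0.0542; 0.8495]  nu=[0.5846]  x^+=[3.6772, 1.3471]  P^+=[1.0293 0.2127; 0.2127 0.4136]
step 3: x^-=[3.8792, 1.3471]  P^-=[1.3424 0.2758; 0.2758 0.5036]  H_jac=[-0.0799 0.2300]  S=[0.1351]  K=[-0.3242; 0.6945]  nu=[-2.8242]  x^+=[4.7949, -0.6144]  P^+=[1.3282 0.3062; 0.3062 0.4384]

x_post = [4.7949, -0.6144]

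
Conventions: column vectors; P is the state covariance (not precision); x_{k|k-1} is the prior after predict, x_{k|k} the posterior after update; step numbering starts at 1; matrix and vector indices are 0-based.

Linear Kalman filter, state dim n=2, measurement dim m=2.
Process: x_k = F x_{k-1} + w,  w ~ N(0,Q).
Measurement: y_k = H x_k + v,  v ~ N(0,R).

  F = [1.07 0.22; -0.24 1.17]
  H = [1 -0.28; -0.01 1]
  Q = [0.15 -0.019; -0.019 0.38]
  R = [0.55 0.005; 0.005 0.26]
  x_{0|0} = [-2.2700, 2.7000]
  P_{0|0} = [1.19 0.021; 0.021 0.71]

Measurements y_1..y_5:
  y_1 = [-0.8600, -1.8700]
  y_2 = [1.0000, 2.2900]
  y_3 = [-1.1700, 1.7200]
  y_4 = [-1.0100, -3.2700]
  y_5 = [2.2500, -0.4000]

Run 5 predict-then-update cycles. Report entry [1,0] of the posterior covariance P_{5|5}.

step 1: x^-=[-1.8349, 3.7038]  P^-=[1.5567 -0.1167; -0.1167 1.4087]  S=[2.2824 -0.5220; -0.5220 1.6712]  K=[0.7304 0.1490; -0.0334 0.8332]  nu=[2.0120, -5.5921]  x^+=[-1.1987, -1.0227]  P^+=[0.4155 0.0466; 0.0466 0.2169]
step 2: x^-=[-1.5076, -0.9089]  P^-=[0.6581 -0.0140; -0.0140 0.6747]  S=[1.2689 -0.2046; -0.2046 0.9351]  K=[0.5372 0.0955; -0.0452 0.7118]  nu=[2.2531, 3.1839]  x^+=[0.0066, 1.2557]  P^+=[0.3045 0.0306; 0.0306 0.1852]
step 3: x^-=[0.2834, 1.4676]  P^-=[0.5219 -0.0129; -0.0129 0.6338]  S=[1.1288 -0.1906; -0.1906 0.8942]  K=[0.4794 0.0819; -0.0507 0.6982]  nu=[-1.0424, 0.2553]  x^+=[-0.1955, 1.6987]  P^+=[0.2715 0.0264; 0.0264 0.1815]
step 4: x^-=[0.1646, 2.0344]  P^-=[0.4820 -0.0103; -0.0103 0.6293]  S=[1.0871 -0.1864; -0.1864 0.8896]  K=[0.4596 0.0793; -0.0521 0.6966]  nu=[-0.6049, -5.3027]  x^+=[-0.5339, -1.6281]  P^+=[0.2603 0.0255; 0.0255 0.1811]
step 5: x^-=[-0.9295, -1.7768]  P^-=[0.4688 -0.0086; -0.0086 0.6286]  S=[1.0730 -0.1844; -0.1844 0.8888]  K=[0.4528 0.0789; -0.0524 0.6965]  nu=[2.6820, 1.3675]  x^+=[0.3928, -0.9650]  P^+=[0.2565 0.0253; 0.0253 0.1811]

P_post[1,0] = 0.0253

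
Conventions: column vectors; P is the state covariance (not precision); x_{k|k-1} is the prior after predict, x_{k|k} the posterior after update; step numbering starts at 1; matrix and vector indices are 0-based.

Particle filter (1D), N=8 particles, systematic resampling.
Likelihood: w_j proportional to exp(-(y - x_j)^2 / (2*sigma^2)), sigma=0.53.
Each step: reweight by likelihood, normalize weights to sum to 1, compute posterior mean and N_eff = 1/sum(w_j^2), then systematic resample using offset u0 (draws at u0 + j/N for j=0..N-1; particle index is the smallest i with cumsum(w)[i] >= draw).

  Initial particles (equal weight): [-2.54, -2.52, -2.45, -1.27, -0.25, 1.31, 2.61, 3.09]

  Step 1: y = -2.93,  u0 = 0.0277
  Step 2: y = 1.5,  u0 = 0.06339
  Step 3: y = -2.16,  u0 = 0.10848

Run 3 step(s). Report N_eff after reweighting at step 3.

N_eff = 7.9817

step 1: w=[0.3507, 0.3408, 0.3051, 0.0034, 0.0000, 0.0000, 0.0000, 0.0000]  mean=-2.5014  Neff=3.0100  idx=[0, 0, 0, 1, 1, 1, 2, 2]
step 2: w=[0.0705, 0.0705, 0.0705, 0.0939, 0.0939, 0.0939, 0.2535, 0.2535]  mean=-2.4887  Neff=5.8884  idx=[0, 2, 4, 5, 6, 6, 7, 7]
step 3: w=[0.1176, 0.1176, 0.1207, 0.1207, 0.1309, 0.1309, 0.1309, 0.1309]  mean=-2.4881  Neff=7.9817  idx=[0, 1, 3, 4, 5, 5, 6, 7]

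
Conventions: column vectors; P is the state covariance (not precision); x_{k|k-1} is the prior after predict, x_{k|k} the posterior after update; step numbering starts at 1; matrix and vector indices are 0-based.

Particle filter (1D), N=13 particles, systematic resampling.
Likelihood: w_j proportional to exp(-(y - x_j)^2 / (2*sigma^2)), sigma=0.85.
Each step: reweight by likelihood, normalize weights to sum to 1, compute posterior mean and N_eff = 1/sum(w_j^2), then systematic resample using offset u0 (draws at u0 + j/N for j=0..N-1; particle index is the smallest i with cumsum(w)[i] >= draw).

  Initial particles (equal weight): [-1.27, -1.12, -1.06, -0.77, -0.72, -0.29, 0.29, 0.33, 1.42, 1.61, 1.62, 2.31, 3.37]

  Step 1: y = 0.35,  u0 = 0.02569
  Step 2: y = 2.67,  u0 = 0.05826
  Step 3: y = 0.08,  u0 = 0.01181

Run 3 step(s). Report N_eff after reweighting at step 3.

N_eff = 8.4981

step 1: w=[0.0299, 0.0411, 0.0464, 0.0770, 0.0831, 0.1383, 0.1831, 0.1835, 0.0831, 0.0612, 0.0601, 0.0129, 0.0003]  mean=0.1660  Neff=8.4513  idx=[0, 2, 3, 4, 5, 5, 6, 6, 7, 7, 8, 9, 10]
step 2: w=[0.0000, 0.0000, 0.0002, 0.0003, 0.0017, 0.0017, 0.0146, 0.0146, 0.0167, 0.0167, 0.2503, 0.3391, 0.3441]  mean=1.4767  Neff=3.3674  idx=[9, 10, 10, 10, 11, 11, 11, 11, 12, 12, 12, 12, 12]
step 3: w=[0.2672, 0.0805, 0.0805, 0.0805, 0.0552, 0.0552, 0.0552, 0.0552, 0.0541, 0.0541, 0.0541, 0.0541, 0.0541]  mean=1.2248  Neff=8.4981  idx=[0, 0, 0, 0, 1, 2, 3, 4, 6, 7, 8, 10, 11]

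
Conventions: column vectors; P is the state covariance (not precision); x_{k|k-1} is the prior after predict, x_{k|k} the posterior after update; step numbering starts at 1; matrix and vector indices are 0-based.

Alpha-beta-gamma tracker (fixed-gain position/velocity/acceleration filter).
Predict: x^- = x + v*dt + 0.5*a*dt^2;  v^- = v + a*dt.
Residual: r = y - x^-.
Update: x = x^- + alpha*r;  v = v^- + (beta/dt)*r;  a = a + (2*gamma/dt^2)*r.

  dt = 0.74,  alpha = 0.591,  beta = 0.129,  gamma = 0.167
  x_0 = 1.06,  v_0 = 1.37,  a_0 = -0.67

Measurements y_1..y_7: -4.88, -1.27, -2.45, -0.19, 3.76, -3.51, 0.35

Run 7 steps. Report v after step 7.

v_post = 9.3851

step 1: x_pred=1.8904  r=-6.7704  x^+=-2.1109  v^+=-0.3060  a^+=-4.7995
step 2: x_pred=-3.6515  r=2.3815  x^+=-2.2440  v^+=-3.4425  a^+=-3.3469
step 3: x_pred=-5.7079  r=3.2579  x^+=-3.7825  v^+=-5.3513  a^+=-1.3598
step 4: x_pred=-8.1147  r=7.9247  x^+=-3.4312  v^+=-4.9761  a^+=3.4737
step 5: x_pred=-6.1624  r=9.9224  x^+=-0.2983  v^+=-0.6758  a^+=9.5258
step 6: x_pred=1.8098  r=-5.3198  x^+=-1.3342  v^+=5.4459  a^+=6.2810
step 7: x_pred=4.4155  r=-4.0655  x^+=2.0128  v^+=9.3851  a^+=3.8014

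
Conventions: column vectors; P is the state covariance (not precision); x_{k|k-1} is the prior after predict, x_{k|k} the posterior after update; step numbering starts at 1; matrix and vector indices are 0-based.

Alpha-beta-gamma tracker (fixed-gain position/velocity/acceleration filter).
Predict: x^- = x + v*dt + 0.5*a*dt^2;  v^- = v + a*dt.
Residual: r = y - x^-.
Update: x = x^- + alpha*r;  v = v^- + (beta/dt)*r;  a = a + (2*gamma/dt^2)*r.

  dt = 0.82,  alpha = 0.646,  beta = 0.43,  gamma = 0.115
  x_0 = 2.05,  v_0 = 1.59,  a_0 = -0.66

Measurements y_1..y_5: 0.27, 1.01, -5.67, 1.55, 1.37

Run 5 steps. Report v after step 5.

v_post = 1.1733

step 1: x_pred=3.1319  r=-2.8619  x^+=1.2831  v^+=-0.4520  a^+=-1.6389
step 2: x_pred=0.3615  r=0.6485  x^+=0.7804  v^+=-1.4558  a^+=-1.4171
step 3: x_pred=-0.8898  r=-4.7802  x^+=-3.9778  v^+=-5.1246  a^+=-3.0522
step 4: x_pred=-9.2061  r=10.7561  x^+=-2.2577  v^+=-1.9870  a^+=0.6270
step 5: x_pred=-3.6762  r=5.0462  x^+=-0.4164  v^+=1.1733  a^+=2.3531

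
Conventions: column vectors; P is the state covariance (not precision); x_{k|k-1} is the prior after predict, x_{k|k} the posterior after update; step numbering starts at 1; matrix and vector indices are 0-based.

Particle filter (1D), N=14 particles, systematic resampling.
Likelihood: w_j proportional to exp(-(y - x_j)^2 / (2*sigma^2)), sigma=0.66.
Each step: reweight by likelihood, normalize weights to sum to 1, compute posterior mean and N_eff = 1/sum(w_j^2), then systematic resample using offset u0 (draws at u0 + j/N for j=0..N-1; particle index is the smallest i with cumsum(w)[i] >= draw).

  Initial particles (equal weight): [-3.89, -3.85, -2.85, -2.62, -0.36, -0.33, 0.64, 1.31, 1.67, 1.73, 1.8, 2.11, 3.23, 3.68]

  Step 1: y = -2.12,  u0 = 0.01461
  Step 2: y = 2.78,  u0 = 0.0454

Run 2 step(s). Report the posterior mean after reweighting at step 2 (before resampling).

step 1: w=[0.0195, 0.0229, 0.3856, 0.5336, 0.0203, 0.0180, 0.0001, 0.0000, 0.0000, 0.0000, 0.0000, 0.0000, 0.0000, 0.0000]  mean=-2.6742  Neff=2.2986  idx=[0, 2, 2, 2, 2, 2, 3, 3, 3, 3, 3, 3, 3, 3]
step 2: w=[0.0000, 0.0066, 0.0066, 0.0066, 0.0066, 0.0066, 0.1209, 0.1209, 0.1209, 0.1209, 0.1209, 0.1209, 0.1209, 0.1209]  mean=-2.6276  Neff=8.5372  idx=[6, 6, 7, 7, 8, 9, 9, 10, 10, 11, 12, 12, 13, 13]

post_mean = -2.6276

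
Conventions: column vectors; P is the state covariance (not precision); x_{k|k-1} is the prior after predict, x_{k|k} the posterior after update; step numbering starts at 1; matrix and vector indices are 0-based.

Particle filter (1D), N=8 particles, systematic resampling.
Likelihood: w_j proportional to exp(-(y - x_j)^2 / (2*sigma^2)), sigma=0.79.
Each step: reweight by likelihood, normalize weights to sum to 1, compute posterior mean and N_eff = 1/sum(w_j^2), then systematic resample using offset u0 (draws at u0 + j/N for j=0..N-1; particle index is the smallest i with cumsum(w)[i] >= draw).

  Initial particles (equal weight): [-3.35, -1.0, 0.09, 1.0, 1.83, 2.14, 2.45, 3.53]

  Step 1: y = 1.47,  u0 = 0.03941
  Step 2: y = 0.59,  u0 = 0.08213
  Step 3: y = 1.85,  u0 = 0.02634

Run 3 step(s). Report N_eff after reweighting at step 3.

N_eff = 6.0016

step 1: w=[0.0000, 0.0024, 0.0688, 0.2652, 0.2854, 0.2209, 0.1467, 0.0106]  mean=1.6607  Neff=4.4060  idx=[2, 3, 3, 4, 4, 5, 5, 6]
step 2: w=[0.2336, 0.2494, 0.2494, 0.0833, 0.0833, 0.0416, 0.0416, 0.0179]  mean=1.0465  Neff=5.0864  idx=[0, 0, 1, 1, 2, 2, 4, 6]
step 3: w=[0.0192, 0.0192, 0.1290, 0.1290, 0.1290, 0.1290, 0.2301, 0.2152]  mean=1.4013  Neff=6.0016  idx=[1, 2, 3, 4, 5, 6, 6, 7]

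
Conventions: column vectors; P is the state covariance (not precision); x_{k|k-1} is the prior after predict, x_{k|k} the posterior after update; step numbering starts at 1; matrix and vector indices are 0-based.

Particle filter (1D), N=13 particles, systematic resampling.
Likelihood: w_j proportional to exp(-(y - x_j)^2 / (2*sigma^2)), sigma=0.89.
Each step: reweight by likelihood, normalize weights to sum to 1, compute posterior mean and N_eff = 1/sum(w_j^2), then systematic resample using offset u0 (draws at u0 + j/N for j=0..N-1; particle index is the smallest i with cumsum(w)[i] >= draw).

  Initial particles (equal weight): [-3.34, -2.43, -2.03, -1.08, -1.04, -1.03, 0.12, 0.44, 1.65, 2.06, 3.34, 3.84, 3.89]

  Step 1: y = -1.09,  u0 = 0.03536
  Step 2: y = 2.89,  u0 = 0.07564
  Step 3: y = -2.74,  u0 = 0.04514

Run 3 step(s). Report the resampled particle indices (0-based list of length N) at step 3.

resampled_idx = [0, 0, 1, 1, 2, 2, 3, 4, 6, 7, 9, 10, 12]

step 1: w=[0.0090, 0.0705, 0.1254, 0.2189, 0.2186, 0.2185, 0.0869, 0.0500, 0.0019, 0.0004, 0.0000, 0.0000, 0.0000]  mean=-1.1081  Neff=5.7385  idx=[1, 2, 2, 3, 3, 3, 4, 4, 5, 5, 5, 6, 7]
step 2: w=[0.0000, 0.0000, 0.0000, 0.0015, 0.0015, 0.0015, 0.0019, 0.0019, 0.0020, 0.0020, 0.0020, 0.2547, 0.7310]  mean=0.3371  Neff=1.6689  idx=[11, 11, 11, 12, 12, 12, 12, 12, 12, 12, 12, 12, 12]
step 3: w=[0.1680, 0.1680, 0.1680, 0.0496, 0.0496, 0.0496, 0.0496, 0.0496, 0.0496, 0.0496, 0.0496, 0.0496, 0.0496]  mean=0.2787  Neff=9.1510  idx=[0, 0, 1, 1, 2, 2, 3, 4, 6, 7, 9, 10, 12]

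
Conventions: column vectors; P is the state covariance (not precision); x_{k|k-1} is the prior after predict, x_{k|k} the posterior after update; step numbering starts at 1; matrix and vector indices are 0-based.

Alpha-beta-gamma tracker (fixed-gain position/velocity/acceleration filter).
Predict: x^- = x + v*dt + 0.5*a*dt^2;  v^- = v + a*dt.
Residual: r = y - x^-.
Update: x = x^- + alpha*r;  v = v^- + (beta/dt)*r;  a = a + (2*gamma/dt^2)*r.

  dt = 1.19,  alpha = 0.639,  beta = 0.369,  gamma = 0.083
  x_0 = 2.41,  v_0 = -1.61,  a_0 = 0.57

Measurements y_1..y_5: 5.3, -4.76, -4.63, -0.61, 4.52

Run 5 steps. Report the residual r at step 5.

step 1: x_pred=0.8977  r=4.4023  x^+=3.7108  v^+=0.4334  a^+=1.0861
step 2: x_pred=4.9955  r=-9.7555  x^+=-1.2383  v^+=-1.2992  a^+=-0.0575
step 3: x_pred=-2.8251  r=-1.8049  x^+=-3.9784  v^+=-1.9273  a^+=-0.2691
step 4: x_pred=-6.4625  r=5.8525  x^+=-2.7228  v^+=-0.4328  a^+=0.4170
step 5: x_pred=-2.9426  r=7.4626  x^+=1.8260  v^+=2.3774  a^+=1.2917

resid = 7.4626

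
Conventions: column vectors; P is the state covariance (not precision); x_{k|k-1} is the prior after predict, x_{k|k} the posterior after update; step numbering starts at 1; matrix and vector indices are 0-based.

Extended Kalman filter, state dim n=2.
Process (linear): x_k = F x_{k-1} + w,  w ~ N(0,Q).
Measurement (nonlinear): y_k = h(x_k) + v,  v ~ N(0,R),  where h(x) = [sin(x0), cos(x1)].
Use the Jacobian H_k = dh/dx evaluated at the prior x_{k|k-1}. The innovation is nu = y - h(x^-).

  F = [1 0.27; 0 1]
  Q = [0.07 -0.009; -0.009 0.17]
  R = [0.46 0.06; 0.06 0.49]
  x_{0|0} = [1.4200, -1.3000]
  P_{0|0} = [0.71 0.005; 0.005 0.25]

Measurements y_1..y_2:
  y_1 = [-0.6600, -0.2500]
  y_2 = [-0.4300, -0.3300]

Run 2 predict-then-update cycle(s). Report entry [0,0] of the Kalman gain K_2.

step 1: x^-=[1.0690, -1.3000]  P^-=[0.8009 0.0635; 0.0635 0.4200]  H_jac=[0.4810 0.0000; 0.0000 0.9636]  S=[0.6453 0.0894; 0.0894 0.8799]  K=[0.5958 0.0090; -0.0166 0.4616]  nu=[-1.5367, -0.5175]  x^+=[0.1488, -1.5133]  P^+=[0.5709 0.0417; 0.0417 0.2337]
step 2: x^-=[-0.2598, -1.5133]  P^-=[0.6804 0.0958; 0.0958 0.4037]  H_jac=[0.9665 0.0000; 0.0000 0.9983]  S=[1.0955 0.1524; 0.1524 0.8924]  K=[0.5996 0.0047; 0.0222 0.4479]  nu=[-0.1732, -0.3875]  x^+=[-0.3654, -1.6907]  P^+=[0.2857 0.0384; 0.0384 0.2211]

K[0,0] = 0.5996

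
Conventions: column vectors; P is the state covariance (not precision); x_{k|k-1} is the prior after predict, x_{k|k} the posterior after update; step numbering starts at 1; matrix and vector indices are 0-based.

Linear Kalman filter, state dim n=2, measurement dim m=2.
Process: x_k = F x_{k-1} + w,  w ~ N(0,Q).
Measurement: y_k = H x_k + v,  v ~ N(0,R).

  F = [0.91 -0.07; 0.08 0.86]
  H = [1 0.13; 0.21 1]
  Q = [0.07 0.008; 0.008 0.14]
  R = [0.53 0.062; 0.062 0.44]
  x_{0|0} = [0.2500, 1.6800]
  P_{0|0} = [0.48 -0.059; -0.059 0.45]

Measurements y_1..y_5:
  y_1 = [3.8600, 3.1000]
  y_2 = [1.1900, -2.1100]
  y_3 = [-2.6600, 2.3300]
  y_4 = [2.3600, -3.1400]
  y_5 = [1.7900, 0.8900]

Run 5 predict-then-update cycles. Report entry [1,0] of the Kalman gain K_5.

K[1,0] = -0.0240

step 1: x^-=[0.1099, 1.4648]  P^-=[0.4772 -0.0300; -0.0300 0.4678]  S=[1.0073 0.1922; 0.1922 0.9162]  K=[0.4742 -0.0228; -0.0682 0.5180]  nu=[3.5597, 1.6121]  x^+=[1.7612, 2.0569]  P^+=[0.2544 -0.0341; -0.0341 0.2308]
step 2: x^-=[1.4587, 1.9099]  P^-=[0.2861 -0.0138; -0.0138 0.3077]  S=[0.8177 0.1479; 0.1479 0.7545]  K=[0.3490 -0.0071; -0.0426 0.4123]  nu=[-0.5170, -4.3262]  x^+=[1.3090, 0.1483]  P^+=[0.1872 -0.0208; -0.0208 0.1831]
step 3: x^-=[1.1808, 0.2322]  P^-=[0.2286 -0.0056; -0.0056 0.2738]  S=[0.7618 0.1399; 0.1399 0.7215]  K=[0.2990 0.0009; -0.0311 0.3839]  nu=[-3.8710, 1.8498]  x^+=[0.0251, 1.0625]  P^+=[0.1604 -0.0148; -0.0148 0.1701]
step 4: x^-=[-0.0515, 0.9158]  P^-=[0.2056 -0.0020; -0.0020 0.2648]  S=[0.7395 0.1375; 0.1375 0.7130]  K=[0.2768 0.0043; -0.0261 0.3758]  nu=[2.2925, -4.0450]  x^+=[0.5657, -0.6641]  P^+=[0.1486 -0.0121; -0.0121 0.1663]
step 5: x^-=[0.5612, -0.5259]  P^-=[0.1954 -0.0006; -0.0006 0.2623]  S=[0.7297 0.1365; 0.1365 0.7106]  K=[0.2666 0.0057; -0.0240 0.3735]  nu=[1.2971, 1.2980]  x^+=[0.9144, -0.0722]  P^+=[0.1431 -0.0110; -0.0110 0.1652]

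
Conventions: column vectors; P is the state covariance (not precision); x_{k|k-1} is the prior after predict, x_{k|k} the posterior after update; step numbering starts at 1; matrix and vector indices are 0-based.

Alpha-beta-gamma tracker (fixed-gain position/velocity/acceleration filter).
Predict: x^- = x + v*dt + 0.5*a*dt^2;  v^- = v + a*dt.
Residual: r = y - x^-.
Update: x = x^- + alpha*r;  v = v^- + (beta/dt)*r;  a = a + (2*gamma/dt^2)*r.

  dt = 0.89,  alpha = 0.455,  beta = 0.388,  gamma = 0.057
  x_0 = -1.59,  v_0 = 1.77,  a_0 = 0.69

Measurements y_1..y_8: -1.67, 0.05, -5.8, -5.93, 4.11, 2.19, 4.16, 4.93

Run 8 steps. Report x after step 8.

x_post = 6.5777

step 1: x_pred=0.2586  r=-1.9286  x^+=-0.6189  v^+=1.5433  a^+=0.4124
step 2: x_pred=0.9180  r=-0.8680  x^+=0.5230  v^+=1.5320  a^+=0.2875
step 3: x_pred=2.0004  r=-7.8004  x^+=-1.5488  v^+=-1.6127  a^+=-0.8351
step 4: x_pred=-3.3149  r=-2.6151  x^+=-4.5048  v^+=-3.4961  a^+=-1.2115
step 5: x_pred=-8.0961  r=12.2061  x^+=-2.5423  v^+=0.7470  a^+=0.5452
step 6: x_pred=-1.6616  r=3.8516  x^+=0.0909  v^+=2.9113  a^+=1.0995
step 7: x_pred=3.1175  r=1.0425  x^+=3.5918  v^+=4.3444  a^+=1.2496
step 8: x_pred=7.9532  r=-3.0232  x^+=6.5777  v^+=4.1385  a^+=0.8145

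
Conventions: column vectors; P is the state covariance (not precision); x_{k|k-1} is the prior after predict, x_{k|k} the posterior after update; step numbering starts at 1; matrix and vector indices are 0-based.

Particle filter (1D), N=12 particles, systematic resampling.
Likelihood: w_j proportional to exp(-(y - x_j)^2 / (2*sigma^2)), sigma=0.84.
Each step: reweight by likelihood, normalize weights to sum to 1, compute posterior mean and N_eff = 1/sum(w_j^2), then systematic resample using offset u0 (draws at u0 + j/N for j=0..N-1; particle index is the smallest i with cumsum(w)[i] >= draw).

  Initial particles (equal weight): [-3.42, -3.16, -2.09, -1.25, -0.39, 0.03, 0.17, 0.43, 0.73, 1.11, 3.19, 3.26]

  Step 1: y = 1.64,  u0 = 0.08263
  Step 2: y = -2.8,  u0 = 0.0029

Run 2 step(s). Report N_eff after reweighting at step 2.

step 1: w=[0.0000, 0.0000, 0.0000, 0.0011, 0.0216, 0.0637, 0.0865, 0.1417, 0.2224, 0.3278, 0.0729, 0.0623]  mean=1.0295  Neff=5.0454  idx=[5, 6, 7, 8, 8, 8, 9, 9, 9, 9, 10, 11]
step 2: w=[0.5283, 0.2972, 0.0948, 0.0225, 0.0225, 0.0225, 0.0030, 0.0030, 0.0030, 0.0030, 0.0000, 0.0000]  mean=0.1700  Neff=2.6460  idx=[0, 0, 0, 0, 0, 0, 0, 1, 1, 1, 2, 2]

N_eff = 2.6460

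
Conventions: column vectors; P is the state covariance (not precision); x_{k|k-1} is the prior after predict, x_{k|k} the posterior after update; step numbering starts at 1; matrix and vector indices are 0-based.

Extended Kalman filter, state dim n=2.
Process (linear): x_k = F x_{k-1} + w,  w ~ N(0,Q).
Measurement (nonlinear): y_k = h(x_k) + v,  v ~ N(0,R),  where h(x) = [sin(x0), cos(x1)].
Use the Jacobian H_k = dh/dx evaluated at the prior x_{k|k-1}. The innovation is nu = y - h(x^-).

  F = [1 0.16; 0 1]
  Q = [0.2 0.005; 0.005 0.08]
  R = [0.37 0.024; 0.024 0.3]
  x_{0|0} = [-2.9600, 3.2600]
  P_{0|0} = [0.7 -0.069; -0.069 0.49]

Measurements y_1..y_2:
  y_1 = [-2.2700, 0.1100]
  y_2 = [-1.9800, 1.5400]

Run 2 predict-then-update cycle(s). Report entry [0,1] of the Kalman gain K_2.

K[0,1] = 0.0051

step 1: x^-=[-2.4384, 3.2600]  P^-=[0.8905 0.0144; 0.0144 0.5700]  H_jac=[-0.7628 0.0000; 0.0000 0.1181]  S=[0.8881 0.0227; 0.0227 0.3080]  K=[-0.7664 0.0620; -0.0180 0.2200]  nu=[-1.6233, 1.1030]  x^+=[-1.1259, 3.5318]  P^+=[0.3698 0.0018; 0.0018 0.5550]
step 2: x^-=[-0.5608, 3.5318]  P^-=[0.5846 0.0956; 0.0956 0.6350]  H_jac=[0.8468 0.0000; 0.0000 0.3804]  S=[0.7892 0.0548; 0.0548 0.3919]  K=[0.6269 0.0051; 0.0604 0.6080]  nu=[-1.4482, 2.4648]  x^+=[-1.4559, 4.9429]  P^+=[0.2740 0.0436; 0.0436 0.4832]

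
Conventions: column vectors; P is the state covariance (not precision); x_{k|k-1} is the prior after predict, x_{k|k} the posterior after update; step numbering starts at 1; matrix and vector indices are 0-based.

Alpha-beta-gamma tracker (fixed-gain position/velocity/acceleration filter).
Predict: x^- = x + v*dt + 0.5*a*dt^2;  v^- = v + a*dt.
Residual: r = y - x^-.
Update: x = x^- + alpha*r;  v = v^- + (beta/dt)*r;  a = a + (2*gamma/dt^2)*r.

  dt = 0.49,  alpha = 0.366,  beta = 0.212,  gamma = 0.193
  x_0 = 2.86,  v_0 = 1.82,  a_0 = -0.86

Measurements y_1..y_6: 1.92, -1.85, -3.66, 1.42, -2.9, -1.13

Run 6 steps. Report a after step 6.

step 1: x_pred=3.6486  r=-1.7286  x^+=3.0159  v^+=0.6507  a^+=-3.6389
step 2: x_pred=2.8979  r=-4.7479  x^+=1.1602  v^+=-3.1865  a^+=-11.2720
step 3: x_pred=-1.7544  r=-1.9056  x^+=-2.4519  v^+=-9.5343  a^+=-14.3355
step 4: x_pred=-8.8446  r=10.2646  x^+=-5.0878  v^+=-12.1176  a^+=2.1666
step 5: x_pred=-10.7653  r=7.8653  x^+=-7.8866  v^+=-7.6530  a^+=14.8114
step 6: x_pred=-9.8585  r=8.7285  x^+=-6.6639  v^+=3.3809  a^+=28.8439

a_post = 28.8439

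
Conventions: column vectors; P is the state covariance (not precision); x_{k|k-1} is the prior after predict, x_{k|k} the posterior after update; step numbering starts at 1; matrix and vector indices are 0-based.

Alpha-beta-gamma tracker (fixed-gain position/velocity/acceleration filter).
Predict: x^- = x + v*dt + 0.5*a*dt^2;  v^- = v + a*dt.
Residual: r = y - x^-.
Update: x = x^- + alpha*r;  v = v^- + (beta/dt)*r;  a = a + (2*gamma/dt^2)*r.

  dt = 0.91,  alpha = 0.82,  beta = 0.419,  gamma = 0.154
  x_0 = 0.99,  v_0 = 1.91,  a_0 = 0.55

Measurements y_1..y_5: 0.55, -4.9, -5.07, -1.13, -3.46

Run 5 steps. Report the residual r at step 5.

resid = 0.6538

step 1: x_pred=2.9558  r=-2.4058  x^+=0.9830  v^+=1.3028  a^+=-0.3448
step 2: x_pred=2.0258  r=-6.9258  x^+=-3.6534  v^+=-2.1999  a^+=-2.9208
step 3: x_pred=-6.8646  r=1.7946  x^+=-5.3930  v^+=-4.0315  a^+=-2.2533
step 4: x_pred=-9.9947  r=8.8647  x^+=-2.7256  v^+=-2.0003  a^+=1.0438
step 5: x_pred=-4.1138  r=0.6538  x^+=-3.5777  v^+=-0.7495  a^+=1.2870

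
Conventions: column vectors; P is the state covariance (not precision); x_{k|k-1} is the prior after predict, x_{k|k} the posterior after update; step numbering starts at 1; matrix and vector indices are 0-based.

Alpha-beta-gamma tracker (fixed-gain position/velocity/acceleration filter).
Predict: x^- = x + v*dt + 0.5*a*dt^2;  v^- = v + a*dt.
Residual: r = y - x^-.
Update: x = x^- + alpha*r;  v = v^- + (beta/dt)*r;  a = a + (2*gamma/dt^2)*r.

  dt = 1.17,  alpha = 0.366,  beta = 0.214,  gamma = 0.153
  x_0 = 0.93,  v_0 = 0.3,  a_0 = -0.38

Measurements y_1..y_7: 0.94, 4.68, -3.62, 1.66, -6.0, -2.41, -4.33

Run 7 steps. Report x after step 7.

step 1: x_pred=1.0209  r=-0.0809  x^+=0.9913  v^+=-0.1594  a^+=-0.3981
step 2: x_pred=0.5323  r=4.1477  x^+=2.0504  v^+=0.1335  a^+=0.5291
step 3: x_pred=2.5687  r=-6.1887  x^+=0.3036  v^+=-0.3795  a^+=-0.8543
step 4: x_pred=-0.7251  r=2.3851  x^+=0.1479  v^+=-0.9428  a^+=-0.3212
step 5: x_pred=-1.1750  r=-4.8250  x^+=-2.9410  v^+=-2.2011  a^+=-1.3997
step 6: x_pred=-6.4742  r=4.0642  x^+=-4.9867  v^+=-3.0954  a^+=-0.4912
step 7: x_pred=-8.9445  r=4.6145  x^+=-7.2556  v^+=-2.8261  a^+=0.5403

x_post = -7.2556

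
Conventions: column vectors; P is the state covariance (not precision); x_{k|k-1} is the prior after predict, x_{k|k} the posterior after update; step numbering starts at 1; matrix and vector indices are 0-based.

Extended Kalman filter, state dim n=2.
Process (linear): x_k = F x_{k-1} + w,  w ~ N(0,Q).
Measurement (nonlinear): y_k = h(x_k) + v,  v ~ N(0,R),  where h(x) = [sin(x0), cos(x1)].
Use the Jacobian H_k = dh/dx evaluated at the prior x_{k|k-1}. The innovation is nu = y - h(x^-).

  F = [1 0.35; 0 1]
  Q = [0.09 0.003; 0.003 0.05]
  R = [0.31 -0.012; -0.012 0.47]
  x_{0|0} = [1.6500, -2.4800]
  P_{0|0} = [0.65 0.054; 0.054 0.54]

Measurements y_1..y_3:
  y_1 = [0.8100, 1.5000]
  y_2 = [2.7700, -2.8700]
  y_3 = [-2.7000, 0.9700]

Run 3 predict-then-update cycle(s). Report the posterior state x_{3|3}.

x_post = [-0.8782, -2.4282]

step 1: x^-=[0.7820, -2.4800]  P^-=[0.8439 0.2460; 0.2460 0.5900]  H_jac=[0.7095 0.0000; 0.0000 0.6144]  S=[0.7348 0.0952; 0.0952 0.6927]  K=[0.8008 0.1081; 0.1728 0.4995]  nu=[0.1053, 2.2890]  x^+=[1.1137, -1.3184]  P^+=[0.3481 0.0670; 0.0670 0.3788]
step 2: x^-=[0.6523, -1.3184]  P^-=[0.5314 0.2026; 0.2026 0.4288]  H_jac=[0.7947 0.0000; 0.0000 0.9683]  S=[0.6456 0.1439; 0.1439 0.8720]  K=[0.6270 0.1215; 0.1487 0.4516]  nu=[2.1630, -3.1198]  x^+=[1.6295, -2.4054]  P^+=[0.2428 0.0512; 0.0512 0.2173]
step 3: x^-=[0.7876, -2.4054]  P^-=[0.3952 0.1303; 0.1303 0.2673]  H_jac=[0.7055 0.0000; 0.0000 0.6715]  S=[0.5067 0.0497; 0.0497 0.5905]  K=[0.5402 0.1026; 0.1528 0.2911]  nu=[-3.4087, 1.7110]  x^+=[-0.8782, -2.4282]  P^+=[0.2356 0.0622; 0.0622 0.2010]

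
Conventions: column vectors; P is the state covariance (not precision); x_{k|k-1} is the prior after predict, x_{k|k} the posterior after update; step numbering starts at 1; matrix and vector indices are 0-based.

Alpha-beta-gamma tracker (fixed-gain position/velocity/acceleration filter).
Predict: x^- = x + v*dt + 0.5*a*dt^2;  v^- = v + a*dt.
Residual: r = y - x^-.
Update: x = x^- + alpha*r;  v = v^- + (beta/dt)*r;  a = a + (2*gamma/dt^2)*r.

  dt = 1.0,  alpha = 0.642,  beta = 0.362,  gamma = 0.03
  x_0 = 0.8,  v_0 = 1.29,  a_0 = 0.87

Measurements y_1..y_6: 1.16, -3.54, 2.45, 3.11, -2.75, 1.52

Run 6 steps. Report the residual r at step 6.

step 1: x_pred=2.5250  r=-1.3650  x^+=1.6487  v^+=1.6659  a^+=0.7881
step 2: x_pred=3.7086  r=-7.2486  x^+=-0.9450  v^+=-0.1700  a^+=0.3532
step 3: x_pred=-0.9384  r=3.3884  x^+=1.2369  v^+=1.4098  a^+=0.5565
step 4: x_pred=2.9250  r=0.1850  x^+=3.0438  v^+=2.0333  a^+=0.5676
step 5: x_pred=5.3608  r=-8.1108  x^+=0.1537  v^+=-0.3353  a^+=0.0809
step 6: x_pred=-0.1411  r=1.6611  x^+=0.9253  v^+=0.3470  a^+=0.1806

resid = 1.6611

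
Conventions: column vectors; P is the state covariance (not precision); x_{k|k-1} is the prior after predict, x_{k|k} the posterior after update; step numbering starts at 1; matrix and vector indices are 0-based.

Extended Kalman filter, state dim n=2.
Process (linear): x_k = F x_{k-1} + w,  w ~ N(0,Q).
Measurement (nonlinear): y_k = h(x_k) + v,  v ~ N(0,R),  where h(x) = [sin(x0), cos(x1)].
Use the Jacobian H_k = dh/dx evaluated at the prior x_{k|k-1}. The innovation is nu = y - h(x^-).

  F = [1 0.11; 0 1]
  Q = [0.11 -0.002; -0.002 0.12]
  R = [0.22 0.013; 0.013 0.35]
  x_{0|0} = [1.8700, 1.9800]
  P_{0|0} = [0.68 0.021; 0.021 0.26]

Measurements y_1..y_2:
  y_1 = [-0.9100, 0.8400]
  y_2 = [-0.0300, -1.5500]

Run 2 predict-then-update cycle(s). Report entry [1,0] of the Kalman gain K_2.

step 1: x^-=[2.0878, 1.9800]  P^-=[0.7978 0.0476; 0.0476 0.3800]  H_jac=[-0.4943 0.0000; 0.0000 -0.9174]  S=[0.4149 0.0346; 0.0346 0.6698]  K=[-0.9490 -0.0162; -0.0134 -0.5198]  nu=[-1.7793, 1.2379]  x^+=[3.7564, 1.3604]  P^+=[0.4228 0.0196; 0.0196 0.1985]
step 2: x^-=[3.9060, 1.3604]  P^-=[0.5396 0.0395; 0.0395 0.3185]  H_jac=[-0.7218 0.0000; 0.0000 -0.9779]  S=[0.5011 0.0409; 0.0409 0.6546]  K=[-0.7763 -0.0105; -0.0181 -0.4747]  nu=[0.6621, -1.7589]  x^+=[3.4105, 2.1833]  P^+=[0.2368 0.0141; 0.0141 0.1701]

K[1,0] = -0.0181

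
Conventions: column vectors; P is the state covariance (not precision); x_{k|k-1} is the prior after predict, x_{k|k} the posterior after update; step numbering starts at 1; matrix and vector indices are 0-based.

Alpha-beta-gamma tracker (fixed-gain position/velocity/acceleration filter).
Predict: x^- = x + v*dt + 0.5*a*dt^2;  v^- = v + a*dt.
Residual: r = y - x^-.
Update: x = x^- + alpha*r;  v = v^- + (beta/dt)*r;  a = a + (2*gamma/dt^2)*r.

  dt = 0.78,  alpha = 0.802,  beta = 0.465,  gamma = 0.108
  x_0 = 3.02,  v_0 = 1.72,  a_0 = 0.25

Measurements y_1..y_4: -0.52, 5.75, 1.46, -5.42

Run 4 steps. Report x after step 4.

step 1: x_pred=4.4377  r=-4.9577  x^+=0.4616  v^+=-1.0405  a^+=-1.5101
step 2: x_pred=-0.8094  r=6.5594  x^+=4.4512  v^+=1.6920  a^+=0.8187
step 3: x_pred=6.0200  r=-4.5600  x^+=2.3629  v^+=-0.3879  a^+=-0.8003
step 4: x_pred=1.8168  r=-7.2368  x^+=-3.9871  v^+=-5.3264  a^+=-3.3696

x_post = -3.9871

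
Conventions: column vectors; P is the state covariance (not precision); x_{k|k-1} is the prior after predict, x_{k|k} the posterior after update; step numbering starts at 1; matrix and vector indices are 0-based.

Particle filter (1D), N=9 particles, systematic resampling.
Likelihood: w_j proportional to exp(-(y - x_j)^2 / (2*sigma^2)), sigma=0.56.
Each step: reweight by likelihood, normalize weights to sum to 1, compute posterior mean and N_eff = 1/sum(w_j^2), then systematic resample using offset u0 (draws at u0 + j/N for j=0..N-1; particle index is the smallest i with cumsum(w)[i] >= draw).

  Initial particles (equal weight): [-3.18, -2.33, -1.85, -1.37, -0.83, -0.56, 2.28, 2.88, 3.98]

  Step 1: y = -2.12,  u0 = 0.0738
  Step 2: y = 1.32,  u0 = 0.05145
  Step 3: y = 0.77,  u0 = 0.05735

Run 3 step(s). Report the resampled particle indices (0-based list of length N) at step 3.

resampled_idx = [0, 1, 2, 3, 4, 5, 6, 7, 8]

step 1: w=[0.0670, 0.3746, 0.3578, 0.1639, 0.0283, 0.0083, 0.0000, 0.0000, 0.0000]  mean=-2.0007  Neff=3.3264  idx=[1, 1, 1, 1, 2, 2, 2, 3, 3]
step 2: w=[0.0000, 0.0000, 0.0000, 0.0000, 0.0055, 0.0055, 0.0055, 0.4916, 0.4916]  mean=-1.3781  Neff=2.0684  idx=[7, 7, 7, 7, 7, 8, 8, 8, 8]
step 3: w=[0.1111, 0.1111, 0.1111, 0.1111, 0.1111, 0.1111, 0.1111, 0.1111, 0.1111]  mean=-1.3700  Neff=9.0000  idx=[0, 1, 2, 3, 4, 5, 6, 7, 8]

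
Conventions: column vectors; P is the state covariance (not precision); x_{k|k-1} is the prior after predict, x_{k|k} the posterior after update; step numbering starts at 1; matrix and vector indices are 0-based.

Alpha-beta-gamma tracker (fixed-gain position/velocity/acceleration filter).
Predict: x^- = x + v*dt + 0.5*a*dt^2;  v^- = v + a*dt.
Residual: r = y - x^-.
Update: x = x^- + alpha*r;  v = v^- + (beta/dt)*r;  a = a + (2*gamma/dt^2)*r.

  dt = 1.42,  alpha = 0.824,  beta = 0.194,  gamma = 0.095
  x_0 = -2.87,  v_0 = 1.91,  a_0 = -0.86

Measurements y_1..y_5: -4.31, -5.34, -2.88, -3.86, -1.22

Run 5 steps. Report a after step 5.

a_post = 0.4418

step 1: x_pred=-1.0249  r=-3.2851  x^+=-3.7318  v^+=0.2400  a^+=-1.1696
step 2: x_pred=-4.5702  r=-0.7698  x^+=-5.2045  v^+=-1.5260  a^+=-1.2421
step 3: x_pred=-8.6236  r=5.7436  x^+=-3.8909  v^+=-2.5050  a^+=-0.7009
step 4: x_pred=-8.1546  r=4.2946  x^+=-4.6159  v^+=-2.9135  a^+=-0.2962
step 5: x_pred=-9.0517  r=7.8317  x^+=-2.5984  v^+=-2.2642  a^+=0.4418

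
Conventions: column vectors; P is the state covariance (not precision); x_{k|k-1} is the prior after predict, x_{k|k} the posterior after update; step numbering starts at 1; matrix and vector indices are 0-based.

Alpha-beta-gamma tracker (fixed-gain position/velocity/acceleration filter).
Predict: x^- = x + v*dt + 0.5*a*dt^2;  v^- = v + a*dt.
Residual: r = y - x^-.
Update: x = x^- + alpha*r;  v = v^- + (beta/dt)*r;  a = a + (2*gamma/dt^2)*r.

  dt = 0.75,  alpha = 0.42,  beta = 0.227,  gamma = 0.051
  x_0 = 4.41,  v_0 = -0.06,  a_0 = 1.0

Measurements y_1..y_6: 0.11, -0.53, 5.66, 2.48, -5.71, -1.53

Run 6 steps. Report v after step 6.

v_post = -2.1585

step 1: x_pred=4.6463  r=-4.5362  x^+=2.7410  v^+=-0.6830  a^+=0.1774
step 2: x_pred=2.2787  r=-2.8087  x^+=1.0990  v^+=-1.4000  a^+=-0.3319
step 3: x_pred=-0.0443  r=5.7043  x^+=2.3515  v^+=0.0776  a^+=0.7025
step 4: x_pred=2.6073  r=-0.1273  x^+=2.5538  v^+=0.5659  a^+=0.6794
step 5: x_pred=3.1694  r=-8.8794  x^+=-0.5600  v^+=-1.6120  a^+=-0.9307
step 6: x_pred=-2.0307  r=0.5007  x^+=-1.8204  v^+=-2.1585  a^+=-0.8399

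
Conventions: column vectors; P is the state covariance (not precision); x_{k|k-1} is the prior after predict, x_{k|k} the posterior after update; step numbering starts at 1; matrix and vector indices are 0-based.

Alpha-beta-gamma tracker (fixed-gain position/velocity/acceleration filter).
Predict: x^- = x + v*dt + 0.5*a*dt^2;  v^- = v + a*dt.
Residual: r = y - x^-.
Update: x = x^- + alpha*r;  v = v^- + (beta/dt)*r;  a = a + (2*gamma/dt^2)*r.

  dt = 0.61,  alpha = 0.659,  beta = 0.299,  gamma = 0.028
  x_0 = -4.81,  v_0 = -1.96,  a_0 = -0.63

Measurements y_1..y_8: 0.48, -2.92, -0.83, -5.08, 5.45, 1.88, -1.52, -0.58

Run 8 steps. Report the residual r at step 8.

step 1: x_pred=-6.1228  r=6.6028  x^+=-1.7716  v^+=0.8922  a^+=0.3637
step 2: x_pred=-1.1597  r=-1.7603  x^+=-2.3197  v^+=0.2512  a^+=0.0988
step 3: x_pred=-2.1481  r=1.3181  x^+=-1.2795  v^+=0.9575  a^+=0.2972
step 4: x_pred=-0.6401  r=-4.4399  x^+=-3.5660  v^+=-1.0375  a^+=-0.3710
step 5: x_pred=-4.2679  r=9.7179  x^+=2.1362  v^+=3.4995  a^+=1.0915
step 6: x_pred=4.4740  r=-2.5940  x^+=2.7646  v^+=2.8939  a^+=0.7011
step 7: x_pred=4.6602  r=-6.1802  x^+=0.5875  v^+=0.2922  a^+=-0.2290
step 8: x_pred=0.7231  r=-1.3031  x^+=-0.1356  v^+=-0.4862  a^+=-0.4251

resid = -1.3031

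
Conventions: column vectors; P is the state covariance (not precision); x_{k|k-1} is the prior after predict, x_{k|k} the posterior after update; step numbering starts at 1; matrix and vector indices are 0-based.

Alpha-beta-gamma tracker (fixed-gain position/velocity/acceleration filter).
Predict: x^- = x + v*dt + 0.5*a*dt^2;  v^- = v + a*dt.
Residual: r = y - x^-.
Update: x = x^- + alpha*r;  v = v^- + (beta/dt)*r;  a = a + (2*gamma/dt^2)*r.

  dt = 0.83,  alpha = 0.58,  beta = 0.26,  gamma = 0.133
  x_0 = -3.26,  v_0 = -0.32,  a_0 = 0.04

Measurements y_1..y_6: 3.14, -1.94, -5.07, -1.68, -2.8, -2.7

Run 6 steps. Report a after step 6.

a_post = -0.7502

step 1: x_pred=-3.5118  r=6.6518  x^+=0.3462  v^+=1.7969  a^+=2.6084
step 2: x_pred=2.7361  r=-4.6761  x^+=0.0240  v^+=2.4971  a^+=0.8029
step 3: x_pred=2.3731  r=-7.4431  x^+=-1.9439  v^+=0.8319  a^+=-2.0711
step 4: x_pred=-1.9668  r=0.2868  x^+=-1.8005  v^+=-0.7973  a^+=-1.9603
step 5: x_pred=-3.1374  r=0.3374  x^+=-2.9417  v^+=-2.3187  a^+=-1.8300
step 6: x_pred=-5.4966  r=2.7966  x^+=-3.8746  v^+=-2.9616  a^+=-0.7502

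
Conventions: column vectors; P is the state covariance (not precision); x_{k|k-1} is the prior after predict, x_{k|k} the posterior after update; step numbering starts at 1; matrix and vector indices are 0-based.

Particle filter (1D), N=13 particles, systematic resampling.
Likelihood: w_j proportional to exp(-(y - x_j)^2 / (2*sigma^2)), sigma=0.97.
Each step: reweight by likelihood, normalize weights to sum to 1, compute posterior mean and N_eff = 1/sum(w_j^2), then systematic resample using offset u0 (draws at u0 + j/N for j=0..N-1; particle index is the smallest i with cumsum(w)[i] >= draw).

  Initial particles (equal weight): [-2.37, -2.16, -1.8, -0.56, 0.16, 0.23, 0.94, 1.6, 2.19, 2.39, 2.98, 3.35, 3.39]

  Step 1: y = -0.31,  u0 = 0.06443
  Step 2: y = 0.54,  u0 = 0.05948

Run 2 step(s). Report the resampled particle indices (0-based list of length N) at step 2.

step 1: w=[0.0267, 0.0413, 0.0782, 0.2462, 0.2263, 0.2180, 0.1110, 0.0366, 0.0092, 0.0053, 0.0008, 0.0002, 0.0002]  mean=-0.1454  Neff=5.5044  idx=[1, 2, 3, 3, 3, 4, 4, 4, 5, 5, 5, 6, 8]
step 2: w=[0.0025, 0.0065, 0.0623, 0.0623, 0.0623, 0.1098, 0.1098, 0.1098, 0.1126, 0.1126, 0.1126, 0.1089, 0.0279]  mean=0.1722  Neff=10.1454  idx=[2, 4, 5, 5, 6, 7, 7, 8, 9, 10, 10, 11, 12]

resampled_idx = [2, 4, 5, 5, 6, 7, 7, 8, 9, 10, 10, 11, 12]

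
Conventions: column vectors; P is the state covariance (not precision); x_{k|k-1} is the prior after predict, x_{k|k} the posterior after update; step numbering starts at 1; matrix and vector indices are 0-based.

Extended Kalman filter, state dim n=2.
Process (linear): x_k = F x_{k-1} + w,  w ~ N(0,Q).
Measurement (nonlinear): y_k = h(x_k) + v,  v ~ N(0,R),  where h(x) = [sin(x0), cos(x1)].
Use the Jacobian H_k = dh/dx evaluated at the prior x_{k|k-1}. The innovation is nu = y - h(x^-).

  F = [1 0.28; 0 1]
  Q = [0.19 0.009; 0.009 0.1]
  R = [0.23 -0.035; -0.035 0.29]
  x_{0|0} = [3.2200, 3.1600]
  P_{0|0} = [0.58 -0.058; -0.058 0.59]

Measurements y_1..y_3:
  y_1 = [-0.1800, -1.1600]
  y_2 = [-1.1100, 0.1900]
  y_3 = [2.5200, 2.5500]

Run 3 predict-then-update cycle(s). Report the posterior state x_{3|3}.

step 1: x^-=[4.1048, 3.1600]  P^-=[0.7838 0.1162; 0.1162 0.6900]  H_jac=[-0.5709 0.0000; 0.0000 0.0184]  S=[0.4854 -0.0362; -0.0362 0.2902]  K=[-0.9298 -0.1087; -0.1346 0.0270]  nu=[0.6410, -0.1602]  x^+=[3.5262, 3.0694]  P^+=[0.3680 0.0559; 0.0559 0.6807]
step 2: x^-=[4.3856, 3.0694]  P^-=[0.6426 0.2555; 0.2555 0.7807]  H_jac=[-0.3210 0.0000; 0.0000 -0.0722]  S=[0.2962 -0.0291; -0.0291 0.2941]  K=[-0.7095 -0.1329; -0.2986 -0.2211]  nu=[-0.1629, 1.1874]  x^+=[4.3434, 2.8555]  P^+=[0.4938 0.1898; 0.1898 0.7438]
step 3: x^-=[5.1430, 2.8555]  P^-=[0.8484 0.4071; 0.4071 0.8438]  H_jac=[0.4174 0.0000; 0.0000 -0.2822]  S=[0.3778 -0.0830; -0.0830 0.3572]  K=[0.9133 -0.1095; 0.3197 -0.5924]  nu=[3.4287, 3.5094]  x^+=[7.8899, 1.8725]  P^+=[0.5124 0.2258; 0.2258 0.6484]

x_post = [7.8899, 1.8725]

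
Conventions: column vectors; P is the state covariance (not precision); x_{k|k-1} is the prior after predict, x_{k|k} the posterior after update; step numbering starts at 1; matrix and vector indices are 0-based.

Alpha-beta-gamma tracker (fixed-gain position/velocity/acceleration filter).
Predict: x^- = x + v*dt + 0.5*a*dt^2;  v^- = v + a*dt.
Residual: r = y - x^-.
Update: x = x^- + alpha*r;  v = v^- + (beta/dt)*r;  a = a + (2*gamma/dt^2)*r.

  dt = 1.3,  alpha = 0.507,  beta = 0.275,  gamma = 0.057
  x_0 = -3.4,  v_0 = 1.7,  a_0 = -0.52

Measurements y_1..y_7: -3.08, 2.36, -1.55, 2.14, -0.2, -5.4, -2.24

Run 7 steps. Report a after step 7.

a_post = -0.3377

step 1: x_pred=-1.6294  r=-1.4506  x^+=-2.3649  v^+=0.7171  a^+=-0.6179
step 2: x_pred=-1.9547  r=4.3147  x^+=0.2329  v^+=0.8267  a^+=-0.3268
step 3: x_pred=1.0314  r=-2.5814  x^+=-0.2774  v^+=-0.1443  a^+=-0.5009
step 4: x_pred=-0.8882  r=3.0282  x^+=0.6471  v^+=-0.1549  a^+=-0.2967
step 5: x_pred=0.1951  r=-0.3951  x^+=-0.0052  v^+=-0.6241  a^+=-0.3233
step 6: x_pred=-1.0898  r=-4.3102  x^+=-3.2751  v^+=-1.9562  a^+=-0.6141
step 7: x_pred=-6.3370  r=4.0970  x^+=-4.2598  v^+=-1.8878  a^+=-0.3377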